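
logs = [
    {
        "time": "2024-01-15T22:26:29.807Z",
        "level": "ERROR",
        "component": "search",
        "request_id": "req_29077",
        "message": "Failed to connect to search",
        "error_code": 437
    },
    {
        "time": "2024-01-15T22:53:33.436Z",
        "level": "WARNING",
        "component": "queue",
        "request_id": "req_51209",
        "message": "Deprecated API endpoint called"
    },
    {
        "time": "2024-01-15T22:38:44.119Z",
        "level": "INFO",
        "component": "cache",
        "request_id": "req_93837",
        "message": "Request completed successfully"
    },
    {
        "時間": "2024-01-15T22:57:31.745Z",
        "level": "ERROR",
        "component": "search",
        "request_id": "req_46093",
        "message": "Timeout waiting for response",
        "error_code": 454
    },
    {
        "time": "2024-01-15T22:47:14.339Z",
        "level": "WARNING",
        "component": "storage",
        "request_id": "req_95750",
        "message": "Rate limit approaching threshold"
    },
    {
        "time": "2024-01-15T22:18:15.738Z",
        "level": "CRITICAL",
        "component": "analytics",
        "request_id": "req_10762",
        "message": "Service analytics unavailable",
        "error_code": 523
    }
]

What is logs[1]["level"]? "WARNING"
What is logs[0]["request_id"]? "req_29077"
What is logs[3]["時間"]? "2024-01-15T22:57:31.745Z"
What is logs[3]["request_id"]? "req_46093"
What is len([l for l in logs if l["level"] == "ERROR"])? 2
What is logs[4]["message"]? "Rate limit approaching threshold"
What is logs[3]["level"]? "ERROR"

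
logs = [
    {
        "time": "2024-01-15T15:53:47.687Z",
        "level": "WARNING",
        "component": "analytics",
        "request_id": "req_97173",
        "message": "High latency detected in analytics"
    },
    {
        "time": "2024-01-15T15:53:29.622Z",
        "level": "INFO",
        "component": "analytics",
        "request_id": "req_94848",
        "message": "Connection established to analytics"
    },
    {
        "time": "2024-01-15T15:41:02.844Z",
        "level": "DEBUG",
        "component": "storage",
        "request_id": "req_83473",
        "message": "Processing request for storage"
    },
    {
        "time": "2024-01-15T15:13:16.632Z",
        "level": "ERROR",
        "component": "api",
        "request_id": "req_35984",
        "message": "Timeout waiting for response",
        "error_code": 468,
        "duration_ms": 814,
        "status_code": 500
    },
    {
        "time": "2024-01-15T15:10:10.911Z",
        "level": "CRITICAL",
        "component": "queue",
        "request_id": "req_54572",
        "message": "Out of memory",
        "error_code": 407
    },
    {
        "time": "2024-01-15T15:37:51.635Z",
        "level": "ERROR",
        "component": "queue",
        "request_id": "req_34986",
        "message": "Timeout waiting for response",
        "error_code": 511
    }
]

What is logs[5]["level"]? "ERROR"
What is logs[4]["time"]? "2024-01-15T15:10:10.911Z"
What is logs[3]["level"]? "ERROR"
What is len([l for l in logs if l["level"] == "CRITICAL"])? 1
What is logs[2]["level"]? "DEBUG"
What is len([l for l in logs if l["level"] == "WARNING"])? 1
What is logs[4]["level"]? "CRITICAL"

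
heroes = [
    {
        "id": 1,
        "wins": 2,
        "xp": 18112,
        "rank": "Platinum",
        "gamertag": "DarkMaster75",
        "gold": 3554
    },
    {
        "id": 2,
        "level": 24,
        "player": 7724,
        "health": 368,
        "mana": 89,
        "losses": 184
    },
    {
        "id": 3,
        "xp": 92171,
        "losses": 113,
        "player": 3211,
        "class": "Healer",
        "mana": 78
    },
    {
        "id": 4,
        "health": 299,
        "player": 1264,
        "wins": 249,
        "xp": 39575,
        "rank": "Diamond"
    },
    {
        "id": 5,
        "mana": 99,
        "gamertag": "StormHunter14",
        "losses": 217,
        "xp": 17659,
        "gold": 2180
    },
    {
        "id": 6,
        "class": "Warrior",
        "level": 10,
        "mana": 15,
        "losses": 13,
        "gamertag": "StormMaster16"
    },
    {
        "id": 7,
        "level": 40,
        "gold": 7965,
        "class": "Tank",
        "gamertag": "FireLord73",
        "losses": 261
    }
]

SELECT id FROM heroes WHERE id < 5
[1, 2, 3, 4]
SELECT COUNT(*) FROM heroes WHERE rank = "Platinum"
1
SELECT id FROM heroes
[1, 2, 3, 4, 5, 6, 7]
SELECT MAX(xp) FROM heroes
92171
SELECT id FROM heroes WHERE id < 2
[1]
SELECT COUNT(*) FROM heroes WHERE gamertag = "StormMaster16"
1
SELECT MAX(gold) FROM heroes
7965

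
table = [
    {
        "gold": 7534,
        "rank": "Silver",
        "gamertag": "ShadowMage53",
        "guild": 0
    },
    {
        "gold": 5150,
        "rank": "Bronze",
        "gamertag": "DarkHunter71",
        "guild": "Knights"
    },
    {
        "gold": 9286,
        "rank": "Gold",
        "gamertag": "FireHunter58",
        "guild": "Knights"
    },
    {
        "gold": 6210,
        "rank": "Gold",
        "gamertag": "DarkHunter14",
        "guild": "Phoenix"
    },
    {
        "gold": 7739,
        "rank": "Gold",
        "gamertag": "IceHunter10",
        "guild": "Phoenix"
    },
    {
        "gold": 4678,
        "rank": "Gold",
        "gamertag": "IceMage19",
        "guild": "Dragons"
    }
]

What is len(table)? 6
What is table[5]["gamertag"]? "IceMage19"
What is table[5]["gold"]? 4678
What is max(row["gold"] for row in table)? 9286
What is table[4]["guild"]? "Phoenix"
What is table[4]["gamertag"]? "IceHunter10"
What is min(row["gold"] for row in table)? 4678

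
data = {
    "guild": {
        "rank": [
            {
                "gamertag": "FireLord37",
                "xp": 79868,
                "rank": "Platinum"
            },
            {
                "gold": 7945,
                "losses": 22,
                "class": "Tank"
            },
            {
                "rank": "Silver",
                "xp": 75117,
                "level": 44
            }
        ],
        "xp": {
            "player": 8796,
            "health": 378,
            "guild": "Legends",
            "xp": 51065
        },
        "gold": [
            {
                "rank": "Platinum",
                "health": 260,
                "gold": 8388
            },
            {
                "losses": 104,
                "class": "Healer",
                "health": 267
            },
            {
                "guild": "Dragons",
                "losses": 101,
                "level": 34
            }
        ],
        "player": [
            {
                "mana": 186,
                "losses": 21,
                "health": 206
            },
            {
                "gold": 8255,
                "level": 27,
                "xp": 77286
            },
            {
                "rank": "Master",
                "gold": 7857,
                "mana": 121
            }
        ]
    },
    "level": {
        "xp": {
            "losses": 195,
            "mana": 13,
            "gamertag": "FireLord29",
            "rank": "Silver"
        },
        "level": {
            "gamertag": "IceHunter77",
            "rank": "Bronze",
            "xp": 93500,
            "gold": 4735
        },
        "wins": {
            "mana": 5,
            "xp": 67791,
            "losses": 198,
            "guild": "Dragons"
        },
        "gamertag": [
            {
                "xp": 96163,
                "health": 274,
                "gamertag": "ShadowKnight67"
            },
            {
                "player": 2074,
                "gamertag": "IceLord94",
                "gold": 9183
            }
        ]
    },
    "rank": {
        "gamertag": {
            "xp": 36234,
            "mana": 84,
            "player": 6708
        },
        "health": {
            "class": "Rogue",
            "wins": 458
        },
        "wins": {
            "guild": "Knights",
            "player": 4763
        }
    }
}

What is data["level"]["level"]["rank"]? "Bronze"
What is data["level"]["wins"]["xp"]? 67791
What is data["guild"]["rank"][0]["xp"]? 79868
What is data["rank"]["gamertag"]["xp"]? 36234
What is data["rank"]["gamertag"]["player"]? 6708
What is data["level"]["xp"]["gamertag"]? "FireLord29"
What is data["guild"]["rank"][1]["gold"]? 7945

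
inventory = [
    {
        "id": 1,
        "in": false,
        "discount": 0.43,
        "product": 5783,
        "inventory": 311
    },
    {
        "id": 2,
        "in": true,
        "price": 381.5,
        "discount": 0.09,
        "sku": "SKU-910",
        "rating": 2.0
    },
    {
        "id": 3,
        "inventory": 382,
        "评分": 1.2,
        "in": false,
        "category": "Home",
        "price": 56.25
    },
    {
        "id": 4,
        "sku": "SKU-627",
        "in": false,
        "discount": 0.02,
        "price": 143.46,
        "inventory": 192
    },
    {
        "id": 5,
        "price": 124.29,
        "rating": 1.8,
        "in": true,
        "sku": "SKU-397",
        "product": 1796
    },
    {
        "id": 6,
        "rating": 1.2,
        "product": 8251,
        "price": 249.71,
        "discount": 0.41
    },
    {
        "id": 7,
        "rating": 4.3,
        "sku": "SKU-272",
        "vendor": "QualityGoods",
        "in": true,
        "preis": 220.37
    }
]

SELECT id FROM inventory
[1, 2, 3, 4, 5, 6, 7]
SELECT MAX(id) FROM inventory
7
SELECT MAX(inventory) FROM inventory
382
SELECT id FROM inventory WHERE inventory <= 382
[1, 3, 4]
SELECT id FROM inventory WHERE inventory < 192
[]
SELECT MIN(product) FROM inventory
1796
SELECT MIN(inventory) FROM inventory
192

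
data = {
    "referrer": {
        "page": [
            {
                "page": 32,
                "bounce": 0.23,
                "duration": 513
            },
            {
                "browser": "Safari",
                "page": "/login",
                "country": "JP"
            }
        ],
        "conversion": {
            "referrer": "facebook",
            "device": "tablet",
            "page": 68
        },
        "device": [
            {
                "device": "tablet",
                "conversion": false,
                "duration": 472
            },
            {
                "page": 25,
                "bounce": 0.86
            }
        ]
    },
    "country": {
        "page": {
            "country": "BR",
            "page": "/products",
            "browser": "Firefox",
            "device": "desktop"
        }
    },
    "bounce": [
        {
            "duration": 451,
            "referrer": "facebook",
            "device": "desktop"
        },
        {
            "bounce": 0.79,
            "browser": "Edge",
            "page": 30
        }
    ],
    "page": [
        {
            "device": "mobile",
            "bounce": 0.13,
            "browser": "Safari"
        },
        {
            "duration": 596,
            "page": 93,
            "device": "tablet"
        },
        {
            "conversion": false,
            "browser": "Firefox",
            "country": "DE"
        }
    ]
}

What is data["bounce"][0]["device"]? "desktop"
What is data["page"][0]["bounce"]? 0.13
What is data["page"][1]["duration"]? 596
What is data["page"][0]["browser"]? "Safari"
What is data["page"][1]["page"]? 93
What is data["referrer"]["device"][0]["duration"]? 472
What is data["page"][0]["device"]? "mobile"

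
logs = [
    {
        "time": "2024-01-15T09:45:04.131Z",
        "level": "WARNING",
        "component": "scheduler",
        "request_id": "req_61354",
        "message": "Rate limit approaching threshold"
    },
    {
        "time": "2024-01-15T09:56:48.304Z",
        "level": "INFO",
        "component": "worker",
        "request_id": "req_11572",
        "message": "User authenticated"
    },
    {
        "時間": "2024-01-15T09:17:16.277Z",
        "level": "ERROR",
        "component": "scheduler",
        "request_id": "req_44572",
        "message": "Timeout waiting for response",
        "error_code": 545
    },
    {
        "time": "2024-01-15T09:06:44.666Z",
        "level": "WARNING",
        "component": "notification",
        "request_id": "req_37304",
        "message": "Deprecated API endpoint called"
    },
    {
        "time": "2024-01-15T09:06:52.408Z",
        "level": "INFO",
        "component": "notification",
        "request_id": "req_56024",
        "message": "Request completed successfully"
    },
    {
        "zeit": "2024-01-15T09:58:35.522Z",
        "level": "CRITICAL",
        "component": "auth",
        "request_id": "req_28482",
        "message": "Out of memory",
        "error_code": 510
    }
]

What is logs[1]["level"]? "INFO"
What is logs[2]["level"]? "ERROR"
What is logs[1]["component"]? "worker"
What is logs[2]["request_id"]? "req_44572"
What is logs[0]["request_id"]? "req_61354"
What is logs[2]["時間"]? "2024-01-15T09:17:16.277Z"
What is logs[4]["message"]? "Request completed successfully"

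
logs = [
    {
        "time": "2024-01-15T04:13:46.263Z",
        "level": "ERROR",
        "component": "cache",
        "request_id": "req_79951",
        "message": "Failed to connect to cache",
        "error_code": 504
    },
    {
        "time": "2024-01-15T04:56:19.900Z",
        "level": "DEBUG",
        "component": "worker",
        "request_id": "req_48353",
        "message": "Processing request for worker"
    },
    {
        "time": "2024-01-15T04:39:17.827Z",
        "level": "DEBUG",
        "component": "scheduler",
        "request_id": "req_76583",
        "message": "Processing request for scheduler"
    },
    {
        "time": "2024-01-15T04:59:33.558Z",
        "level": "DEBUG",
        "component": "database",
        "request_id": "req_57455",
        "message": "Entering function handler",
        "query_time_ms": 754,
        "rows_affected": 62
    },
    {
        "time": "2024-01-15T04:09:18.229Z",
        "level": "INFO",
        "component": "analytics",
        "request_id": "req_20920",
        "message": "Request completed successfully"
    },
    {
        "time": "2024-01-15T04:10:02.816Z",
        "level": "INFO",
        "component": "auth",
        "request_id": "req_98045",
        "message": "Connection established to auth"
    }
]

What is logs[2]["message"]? "Processing request for scheduler"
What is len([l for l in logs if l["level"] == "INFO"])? 2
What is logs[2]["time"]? "2024-01-15T04:39:17.827Z"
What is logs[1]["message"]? "Processing request for worker"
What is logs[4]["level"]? "INFO"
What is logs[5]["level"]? "INFO"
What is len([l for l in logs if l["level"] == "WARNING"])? 0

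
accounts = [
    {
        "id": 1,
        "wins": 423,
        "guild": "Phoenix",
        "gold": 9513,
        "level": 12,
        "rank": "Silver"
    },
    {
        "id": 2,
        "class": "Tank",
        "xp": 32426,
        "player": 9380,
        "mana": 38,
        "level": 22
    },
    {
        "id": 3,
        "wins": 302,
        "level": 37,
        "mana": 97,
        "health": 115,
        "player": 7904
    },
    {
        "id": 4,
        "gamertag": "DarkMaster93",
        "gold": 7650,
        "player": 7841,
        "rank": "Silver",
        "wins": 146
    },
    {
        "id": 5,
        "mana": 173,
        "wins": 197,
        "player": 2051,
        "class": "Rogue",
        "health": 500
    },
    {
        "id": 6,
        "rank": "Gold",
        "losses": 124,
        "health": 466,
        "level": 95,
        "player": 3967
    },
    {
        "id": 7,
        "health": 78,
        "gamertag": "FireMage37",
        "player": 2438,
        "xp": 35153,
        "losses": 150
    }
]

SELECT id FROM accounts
[1, 2, 3, 4, 5, 6, 7]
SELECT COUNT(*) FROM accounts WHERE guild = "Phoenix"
1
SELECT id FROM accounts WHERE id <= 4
[1, 2, 3, 4]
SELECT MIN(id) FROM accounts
1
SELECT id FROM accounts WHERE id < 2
[1]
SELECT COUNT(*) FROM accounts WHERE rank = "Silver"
2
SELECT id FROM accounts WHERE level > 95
[]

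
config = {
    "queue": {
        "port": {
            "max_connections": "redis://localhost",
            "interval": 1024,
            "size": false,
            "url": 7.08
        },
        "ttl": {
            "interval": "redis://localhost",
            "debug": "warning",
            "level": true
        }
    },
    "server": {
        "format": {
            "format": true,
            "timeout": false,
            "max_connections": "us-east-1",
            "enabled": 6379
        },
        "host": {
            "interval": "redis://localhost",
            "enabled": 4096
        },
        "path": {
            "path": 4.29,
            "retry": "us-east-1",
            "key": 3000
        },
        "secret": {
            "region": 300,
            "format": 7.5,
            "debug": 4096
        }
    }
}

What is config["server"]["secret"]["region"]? 300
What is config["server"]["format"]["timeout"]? False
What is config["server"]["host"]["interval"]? "redis://localhost"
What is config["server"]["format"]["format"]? True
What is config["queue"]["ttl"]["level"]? True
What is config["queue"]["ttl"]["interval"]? "redis://localhost"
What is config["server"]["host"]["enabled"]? 4096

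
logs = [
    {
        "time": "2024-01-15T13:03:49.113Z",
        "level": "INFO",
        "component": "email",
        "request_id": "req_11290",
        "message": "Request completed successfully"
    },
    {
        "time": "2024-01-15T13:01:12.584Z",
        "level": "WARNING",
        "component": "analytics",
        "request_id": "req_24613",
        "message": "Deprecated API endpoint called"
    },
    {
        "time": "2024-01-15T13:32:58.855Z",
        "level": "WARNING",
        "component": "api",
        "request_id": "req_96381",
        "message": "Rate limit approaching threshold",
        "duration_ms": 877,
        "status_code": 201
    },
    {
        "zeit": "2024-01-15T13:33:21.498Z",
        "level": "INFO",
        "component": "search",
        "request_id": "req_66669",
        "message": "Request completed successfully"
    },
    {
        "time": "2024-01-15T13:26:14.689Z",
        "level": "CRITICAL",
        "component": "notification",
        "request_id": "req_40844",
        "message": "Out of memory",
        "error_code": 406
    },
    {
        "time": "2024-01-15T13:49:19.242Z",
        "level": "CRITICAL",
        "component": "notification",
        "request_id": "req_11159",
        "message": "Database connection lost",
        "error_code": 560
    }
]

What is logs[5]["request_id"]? "req_11159"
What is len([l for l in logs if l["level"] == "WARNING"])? 2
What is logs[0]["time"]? "2024-01-15T13:03:49.113Z"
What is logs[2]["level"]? "WARNING"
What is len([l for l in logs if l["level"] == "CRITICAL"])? 2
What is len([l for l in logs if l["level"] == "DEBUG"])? 0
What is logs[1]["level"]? "WARNING"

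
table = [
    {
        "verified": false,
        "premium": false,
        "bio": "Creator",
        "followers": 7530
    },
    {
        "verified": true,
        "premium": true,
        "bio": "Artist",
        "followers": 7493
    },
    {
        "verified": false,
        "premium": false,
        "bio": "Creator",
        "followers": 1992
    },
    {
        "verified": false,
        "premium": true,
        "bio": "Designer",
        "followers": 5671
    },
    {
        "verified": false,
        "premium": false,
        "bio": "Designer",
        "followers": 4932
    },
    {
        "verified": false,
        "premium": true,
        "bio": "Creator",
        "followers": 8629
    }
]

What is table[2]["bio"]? "Creator"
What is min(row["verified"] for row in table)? False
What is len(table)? 6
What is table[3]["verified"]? False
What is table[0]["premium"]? False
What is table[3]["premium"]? True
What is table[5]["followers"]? 8629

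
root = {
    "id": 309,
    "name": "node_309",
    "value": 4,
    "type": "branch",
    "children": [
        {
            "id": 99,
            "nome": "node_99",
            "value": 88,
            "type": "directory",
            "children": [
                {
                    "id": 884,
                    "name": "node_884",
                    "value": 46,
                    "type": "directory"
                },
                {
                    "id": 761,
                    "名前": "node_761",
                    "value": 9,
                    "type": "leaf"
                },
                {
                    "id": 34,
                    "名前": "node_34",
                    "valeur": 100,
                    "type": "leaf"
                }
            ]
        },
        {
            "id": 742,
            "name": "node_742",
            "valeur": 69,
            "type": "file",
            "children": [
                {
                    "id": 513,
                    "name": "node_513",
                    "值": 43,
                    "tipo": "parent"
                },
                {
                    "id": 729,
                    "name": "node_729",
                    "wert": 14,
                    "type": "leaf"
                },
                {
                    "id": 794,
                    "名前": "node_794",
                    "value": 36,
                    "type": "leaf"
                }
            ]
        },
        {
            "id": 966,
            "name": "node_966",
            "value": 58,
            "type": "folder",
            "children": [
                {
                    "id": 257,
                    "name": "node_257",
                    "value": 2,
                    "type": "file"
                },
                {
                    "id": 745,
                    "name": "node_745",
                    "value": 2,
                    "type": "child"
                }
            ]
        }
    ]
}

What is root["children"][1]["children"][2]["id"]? 794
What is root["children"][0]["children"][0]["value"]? 46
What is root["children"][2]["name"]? "node_966"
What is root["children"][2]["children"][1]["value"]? 2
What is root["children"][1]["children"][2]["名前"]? "node_794"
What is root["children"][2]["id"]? 966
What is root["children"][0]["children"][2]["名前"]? "node_34"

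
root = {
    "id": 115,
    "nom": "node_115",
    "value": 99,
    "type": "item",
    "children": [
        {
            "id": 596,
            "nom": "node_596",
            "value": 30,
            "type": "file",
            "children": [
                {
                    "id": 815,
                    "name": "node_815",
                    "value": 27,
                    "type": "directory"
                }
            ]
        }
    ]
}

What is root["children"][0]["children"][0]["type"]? "directory"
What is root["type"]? "item"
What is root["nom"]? "node_115"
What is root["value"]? 99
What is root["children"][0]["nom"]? "node_596"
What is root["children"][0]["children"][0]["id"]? 815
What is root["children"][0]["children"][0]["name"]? "node_815"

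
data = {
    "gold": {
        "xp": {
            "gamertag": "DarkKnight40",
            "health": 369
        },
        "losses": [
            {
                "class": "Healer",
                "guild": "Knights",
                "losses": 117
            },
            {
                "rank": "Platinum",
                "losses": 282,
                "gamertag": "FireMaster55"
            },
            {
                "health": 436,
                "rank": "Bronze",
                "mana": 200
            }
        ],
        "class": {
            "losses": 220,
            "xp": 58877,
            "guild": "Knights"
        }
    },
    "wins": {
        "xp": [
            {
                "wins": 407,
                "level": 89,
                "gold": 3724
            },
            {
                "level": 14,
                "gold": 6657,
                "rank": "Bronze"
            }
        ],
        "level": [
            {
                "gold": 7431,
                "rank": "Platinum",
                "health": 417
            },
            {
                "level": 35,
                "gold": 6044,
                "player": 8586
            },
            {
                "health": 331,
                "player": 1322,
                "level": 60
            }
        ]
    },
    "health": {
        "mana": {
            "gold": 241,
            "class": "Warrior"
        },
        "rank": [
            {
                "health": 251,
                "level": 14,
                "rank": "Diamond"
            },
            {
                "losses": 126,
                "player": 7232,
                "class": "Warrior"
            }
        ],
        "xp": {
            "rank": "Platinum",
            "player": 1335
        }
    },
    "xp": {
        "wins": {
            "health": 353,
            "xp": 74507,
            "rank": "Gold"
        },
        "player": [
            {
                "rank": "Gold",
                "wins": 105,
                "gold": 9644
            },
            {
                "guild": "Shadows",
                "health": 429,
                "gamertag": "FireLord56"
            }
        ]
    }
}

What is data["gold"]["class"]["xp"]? 58877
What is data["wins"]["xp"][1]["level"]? 14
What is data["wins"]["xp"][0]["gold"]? 3724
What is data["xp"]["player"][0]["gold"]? 9644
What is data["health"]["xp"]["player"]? 1335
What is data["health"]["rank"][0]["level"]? 14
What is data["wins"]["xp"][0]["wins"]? 407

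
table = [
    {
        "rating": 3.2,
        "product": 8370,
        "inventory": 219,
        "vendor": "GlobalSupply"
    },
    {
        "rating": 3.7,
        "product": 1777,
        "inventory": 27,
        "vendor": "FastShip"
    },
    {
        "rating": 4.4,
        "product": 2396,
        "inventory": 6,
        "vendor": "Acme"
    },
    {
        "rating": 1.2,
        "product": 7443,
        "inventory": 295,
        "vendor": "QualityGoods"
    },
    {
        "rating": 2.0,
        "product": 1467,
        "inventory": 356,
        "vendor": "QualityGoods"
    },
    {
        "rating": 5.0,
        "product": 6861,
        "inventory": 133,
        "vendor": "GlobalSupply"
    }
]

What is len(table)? 6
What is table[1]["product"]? 1777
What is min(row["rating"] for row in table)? 1.2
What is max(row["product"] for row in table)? 8370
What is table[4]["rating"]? 2.0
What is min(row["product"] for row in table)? 1467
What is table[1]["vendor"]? "FastShip"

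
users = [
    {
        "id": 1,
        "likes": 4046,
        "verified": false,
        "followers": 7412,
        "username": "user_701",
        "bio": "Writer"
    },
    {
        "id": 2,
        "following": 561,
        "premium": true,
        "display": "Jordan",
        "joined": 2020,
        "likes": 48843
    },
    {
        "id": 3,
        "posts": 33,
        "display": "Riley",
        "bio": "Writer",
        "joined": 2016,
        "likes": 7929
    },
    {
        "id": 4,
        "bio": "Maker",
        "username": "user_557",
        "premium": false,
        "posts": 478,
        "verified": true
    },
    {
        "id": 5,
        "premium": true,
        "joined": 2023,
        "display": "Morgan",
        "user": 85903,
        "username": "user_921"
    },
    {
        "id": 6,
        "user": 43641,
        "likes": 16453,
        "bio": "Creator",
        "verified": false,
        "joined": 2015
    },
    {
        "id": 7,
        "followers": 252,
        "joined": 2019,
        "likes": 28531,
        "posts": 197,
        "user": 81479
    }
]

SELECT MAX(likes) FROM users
48843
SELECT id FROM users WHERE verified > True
[]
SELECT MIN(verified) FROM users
False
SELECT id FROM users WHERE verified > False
[4]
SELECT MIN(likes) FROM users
4046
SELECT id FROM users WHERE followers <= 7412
[1, 7]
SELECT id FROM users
[1, 2, 3, 4, 5, 6, 7]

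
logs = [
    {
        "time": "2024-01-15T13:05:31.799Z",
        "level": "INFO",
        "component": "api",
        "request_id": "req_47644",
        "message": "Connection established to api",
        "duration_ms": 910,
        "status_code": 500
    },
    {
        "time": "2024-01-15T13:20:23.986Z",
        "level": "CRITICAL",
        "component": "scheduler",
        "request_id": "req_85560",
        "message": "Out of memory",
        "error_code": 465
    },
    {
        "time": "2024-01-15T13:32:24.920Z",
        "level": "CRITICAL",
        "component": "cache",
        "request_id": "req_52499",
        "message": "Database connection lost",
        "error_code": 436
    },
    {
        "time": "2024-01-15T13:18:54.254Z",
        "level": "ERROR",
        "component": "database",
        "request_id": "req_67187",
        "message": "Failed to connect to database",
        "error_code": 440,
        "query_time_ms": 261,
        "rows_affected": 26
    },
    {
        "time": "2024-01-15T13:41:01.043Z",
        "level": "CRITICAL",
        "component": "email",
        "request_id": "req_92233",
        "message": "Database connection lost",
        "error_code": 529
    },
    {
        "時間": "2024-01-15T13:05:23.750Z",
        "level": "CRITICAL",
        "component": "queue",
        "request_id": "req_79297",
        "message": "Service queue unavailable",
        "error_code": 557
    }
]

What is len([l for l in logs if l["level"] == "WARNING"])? 0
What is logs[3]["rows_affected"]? 26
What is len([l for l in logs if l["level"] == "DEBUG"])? 0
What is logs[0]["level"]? "INFO"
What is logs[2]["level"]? "CRITICAL"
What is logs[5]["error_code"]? 557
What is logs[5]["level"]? "CRITICAL"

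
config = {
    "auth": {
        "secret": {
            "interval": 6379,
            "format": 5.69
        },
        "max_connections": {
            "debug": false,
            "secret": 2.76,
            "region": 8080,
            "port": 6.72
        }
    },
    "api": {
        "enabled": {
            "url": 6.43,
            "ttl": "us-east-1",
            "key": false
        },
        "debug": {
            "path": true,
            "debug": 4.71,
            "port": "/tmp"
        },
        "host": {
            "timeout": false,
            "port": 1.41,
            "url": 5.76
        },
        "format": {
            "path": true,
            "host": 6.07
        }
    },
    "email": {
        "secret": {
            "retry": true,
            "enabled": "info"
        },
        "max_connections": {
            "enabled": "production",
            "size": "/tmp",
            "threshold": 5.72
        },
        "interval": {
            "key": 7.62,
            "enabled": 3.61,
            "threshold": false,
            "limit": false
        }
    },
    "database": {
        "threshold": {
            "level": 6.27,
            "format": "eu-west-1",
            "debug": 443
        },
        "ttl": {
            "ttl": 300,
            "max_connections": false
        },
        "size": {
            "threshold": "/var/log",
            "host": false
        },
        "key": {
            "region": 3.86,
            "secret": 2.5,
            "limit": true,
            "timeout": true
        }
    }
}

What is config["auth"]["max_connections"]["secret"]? 2.76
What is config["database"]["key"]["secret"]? 2.5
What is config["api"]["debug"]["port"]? "/tmp"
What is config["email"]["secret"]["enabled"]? "info"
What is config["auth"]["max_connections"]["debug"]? False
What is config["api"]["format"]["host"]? 6.07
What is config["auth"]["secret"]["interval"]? 6379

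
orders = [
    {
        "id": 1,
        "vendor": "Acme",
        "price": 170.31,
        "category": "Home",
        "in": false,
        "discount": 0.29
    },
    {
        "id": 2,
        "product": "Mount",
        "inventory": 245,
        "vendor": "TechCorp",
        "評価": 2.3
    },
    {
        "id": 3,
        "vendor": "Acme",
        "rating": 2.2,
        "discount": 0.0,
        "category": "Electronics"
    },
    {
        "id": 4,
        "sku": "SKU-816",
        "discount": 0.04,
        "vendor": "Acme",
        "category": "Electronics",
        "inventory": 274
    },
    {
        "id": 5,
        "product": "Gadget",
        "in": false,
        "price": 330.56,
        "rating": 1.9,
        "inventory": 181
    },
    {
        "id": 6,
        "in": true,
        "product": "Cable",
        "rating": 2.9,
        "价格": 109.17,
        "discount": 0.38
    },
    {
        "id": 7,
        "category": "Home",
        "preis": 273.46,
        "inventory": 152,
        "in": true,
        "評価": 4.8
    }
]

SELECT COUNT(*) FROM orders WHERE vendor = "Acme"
3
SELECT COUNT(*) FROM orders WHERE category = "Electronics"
2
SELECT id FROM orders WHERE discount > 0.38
[]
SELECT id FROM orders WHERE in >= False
[1, 5, 6, 7]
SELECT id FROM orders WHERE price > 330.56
[]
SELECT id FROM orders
[1, 2, 3, 4, 5, 6, 7]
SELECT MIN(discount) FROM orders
0.0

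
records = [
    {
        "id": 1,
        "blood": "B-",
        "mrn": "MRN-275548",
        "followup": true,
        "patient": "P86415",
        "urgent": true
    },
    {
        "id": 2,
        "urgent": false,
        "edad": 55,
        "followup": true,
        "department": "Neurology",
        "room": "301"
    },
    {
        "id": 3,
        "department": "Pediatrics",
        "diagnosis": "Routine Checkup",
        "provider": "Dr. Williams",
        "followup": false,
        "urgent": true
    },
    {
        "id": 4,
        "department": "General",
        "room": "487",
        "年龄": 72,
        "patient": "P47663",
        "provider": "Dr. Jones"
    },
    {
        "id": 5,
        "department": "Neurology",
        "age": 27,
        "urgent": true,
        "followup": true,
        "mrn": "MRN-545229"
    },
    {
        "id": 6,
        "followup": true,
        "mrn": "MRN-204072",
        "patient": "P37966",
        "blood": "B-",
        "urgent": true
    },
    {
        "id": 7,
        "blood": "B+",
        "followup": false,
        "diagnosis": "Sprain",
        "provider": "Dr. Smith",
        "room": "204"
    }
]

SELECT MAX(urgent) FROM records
True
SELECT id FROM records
[1, 2, 3, 4, 5, 6, 7]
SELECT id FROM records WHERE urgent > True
[]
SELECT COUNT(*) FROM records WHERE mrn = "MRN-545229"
1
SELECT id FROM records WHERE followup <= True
[1, 2, 3, 5, 6, 7]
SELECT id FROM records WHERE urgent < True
[2]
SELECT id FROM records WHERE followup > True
[]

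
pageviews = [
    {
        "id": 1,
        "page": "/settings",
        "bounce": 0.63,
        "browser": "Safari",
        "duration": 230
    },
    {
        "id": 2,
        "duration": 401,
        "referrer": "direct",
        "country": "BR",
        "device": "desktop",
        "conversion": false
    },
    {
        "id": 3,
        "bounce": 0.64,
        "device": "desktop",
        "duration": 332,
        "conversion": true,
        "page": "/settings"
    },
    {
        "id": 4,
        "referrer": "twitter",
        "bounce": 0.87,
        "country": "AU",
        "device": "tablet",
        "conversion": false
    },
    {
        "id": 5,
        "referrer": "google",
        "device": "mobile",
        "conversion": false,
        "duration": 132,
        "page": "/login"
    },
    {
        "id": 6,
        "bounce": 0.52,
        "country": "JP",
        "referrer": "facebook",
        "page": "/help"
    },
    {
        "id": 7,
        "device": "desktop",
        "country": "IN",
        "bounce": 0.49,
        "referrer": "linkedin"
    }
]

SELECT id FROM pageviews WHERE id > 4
[5, 6, 7]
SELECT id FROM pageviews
[1, 2, 3, 4, 5, 6, 7]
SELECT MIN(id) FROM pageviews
1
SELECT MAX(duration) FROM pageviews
401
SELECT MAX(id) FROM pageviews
7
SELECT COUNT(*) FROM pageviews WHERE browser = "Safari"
1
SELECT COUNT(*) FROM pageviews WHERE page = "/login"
1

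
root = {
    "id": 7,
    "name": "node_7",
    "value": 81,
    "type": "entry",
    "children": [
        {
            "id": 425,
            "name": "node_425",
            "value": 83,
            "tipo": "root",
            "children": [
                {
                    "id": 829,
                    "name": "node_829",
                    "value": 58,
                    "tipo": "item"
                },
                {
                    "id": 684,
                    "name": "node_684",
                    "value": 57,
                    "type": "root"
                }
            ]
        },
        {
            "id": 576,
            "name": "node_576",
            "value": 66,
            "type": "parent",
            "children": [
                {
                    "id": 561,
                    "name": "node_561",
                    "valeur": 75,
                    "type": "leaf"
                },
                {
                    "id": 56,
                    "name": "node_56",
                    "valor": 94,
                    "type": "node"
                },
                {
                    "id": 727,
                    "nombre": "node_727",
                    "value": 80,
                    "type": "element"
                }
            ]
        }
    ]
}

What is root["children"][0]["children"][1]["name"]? "node_684"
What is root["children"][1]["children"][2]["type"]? "element"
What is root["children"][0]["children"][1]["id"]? 684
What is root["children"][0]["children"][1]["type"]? "root"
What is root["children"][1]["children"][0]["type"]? "leaf"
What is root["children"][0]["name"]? "node_425"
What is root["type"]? "entry"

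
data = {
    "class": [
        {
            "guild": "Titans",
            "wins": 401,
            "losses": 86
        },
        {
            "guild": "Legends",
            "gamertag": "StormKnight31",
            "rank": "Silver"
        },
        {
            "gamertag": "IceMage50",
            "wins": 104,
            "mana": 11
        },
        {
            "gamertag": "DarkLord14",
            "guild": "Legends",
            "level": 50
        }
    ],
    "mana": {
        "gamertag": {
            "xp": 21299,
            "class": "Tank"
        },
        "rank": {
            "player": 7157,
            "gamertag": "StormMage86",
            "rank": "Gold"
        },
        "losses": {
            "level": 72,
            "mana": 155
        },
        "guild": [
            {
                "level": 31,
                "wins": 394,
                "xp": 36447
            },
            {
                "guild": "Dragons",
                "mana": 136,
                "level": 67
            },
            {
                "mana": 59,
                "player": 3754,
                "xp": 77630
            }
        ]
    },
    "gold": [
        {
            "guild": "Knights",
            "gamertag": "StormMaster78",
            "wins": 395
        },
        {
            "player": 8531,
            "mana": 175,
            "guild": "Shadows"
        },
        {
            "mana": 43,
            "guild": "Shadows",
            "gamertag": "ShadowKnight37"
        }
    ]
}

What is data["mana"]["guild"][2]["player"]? 3754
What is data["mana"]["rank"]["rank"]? "Gold"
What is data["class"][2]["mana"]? 11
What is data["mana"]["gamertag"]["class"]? "Tank"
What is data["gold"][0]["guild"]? "Knights"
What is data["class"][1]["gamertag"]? "StormKnight31"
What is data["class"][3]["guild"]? "Legends"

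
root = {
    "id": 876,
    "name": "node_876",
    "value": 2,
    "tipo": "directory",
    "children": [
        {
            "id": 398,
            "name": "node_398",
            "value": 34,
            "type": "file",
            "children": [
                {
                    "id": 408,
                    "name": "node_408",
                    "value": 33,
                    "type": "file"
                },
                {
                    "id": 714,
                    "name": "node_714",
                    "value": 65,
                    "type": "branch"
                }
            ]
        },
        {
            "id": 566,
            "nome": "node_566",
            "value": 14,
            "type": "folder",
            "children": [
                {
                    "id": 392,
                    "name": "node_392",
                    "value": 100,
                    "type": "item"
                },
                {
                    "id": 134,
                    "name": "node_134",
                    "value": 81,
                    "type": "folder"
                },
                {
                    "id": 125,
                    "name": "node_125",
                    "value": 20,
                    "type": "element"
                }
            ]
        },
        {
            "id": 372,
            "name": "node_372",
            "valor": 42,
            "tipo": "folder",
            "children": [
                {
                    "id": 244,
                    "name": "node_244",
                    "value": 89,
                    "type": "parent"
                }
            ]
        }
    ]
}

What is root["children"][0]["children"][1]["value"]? 65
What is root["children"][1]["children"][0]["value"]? 100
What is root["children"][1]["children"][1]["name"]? "node_134"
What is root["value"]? 2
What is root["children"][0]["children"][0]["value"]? 33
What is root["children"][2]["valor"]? 42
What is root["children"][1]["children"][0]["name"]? "node_392"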